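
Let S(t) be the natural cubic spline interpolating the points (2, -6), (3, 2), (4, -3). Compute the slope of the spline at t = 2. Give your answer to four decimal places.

With M_i denoting the second derivative at x_i, h_i = 1, 1, and Δ_i = (y_(i+1) − y_i)/h_i = 8, -5:
  1·M_0 + 4·M_1 + 1·M_2 = 6(Δ_1 - Δ_0) = -78
Natural end conditions: M_0 = M_2 = 0.
Forward elimination and back-substitution give M_0 = 0, M_1 = -39/2, M_2 = 0.
On [2, 3], S'(t) = b_0 + 2c_0·(t - 2) + 3d_0·(t - 2)² with b_0 = Δ_0 - h_0(2M_0 + M_1)/6 = 45/4, c_0 = M_0/2 = 0, d_0 = (M_1 - M_0)/(6h_0) = -13/4. So S'(2) = 45/4.

11.2500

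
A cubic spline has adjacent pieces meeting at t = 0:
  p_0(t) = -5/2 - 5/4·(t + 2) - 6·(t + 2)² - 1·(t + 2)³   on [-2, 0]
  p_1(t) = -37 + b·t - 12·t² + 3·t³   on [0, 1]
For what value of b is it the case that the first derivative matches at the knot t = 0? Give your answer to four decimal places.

p_0'(t) = -5/4 - 12·(t + 2) - 3·(t + 2)², so p_0'(0) = -149/4. On the right, p_1'(0) = b, so b = -149/4.

-37.2500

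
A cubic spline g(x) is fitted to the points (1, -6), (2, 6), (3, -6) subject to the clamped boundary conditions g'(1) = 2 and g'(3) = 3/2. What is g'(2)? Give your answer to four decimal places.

-0.8750

Put m_i = g'' at the i-th knot. Here h = (1, 1) and Δ = (12, -12), so the interior equations h_(i-1)·m_(i-1) + 2(h_(i-1)+h_i)·m_i + h_i·m_(i+1) = 6(Δ_i − Δ_(i-1)) read
  1·m_0 + 4·m_1 + 1·m_2 = 6(Δ_1 - Δ_0) = -144
Clamped end conditions give two more equations: 2h_0·m_0 + h_0·m_1 = 6(Δ_0 - g'(1)) = 60 and h_1·m_1 + 2h_1·m_2 = 6(g'(3) - Δ_1) = 81.
Solving the tridiagonal system: m_0 = 263/4, m_1 = -143/2, m_2 = 305/4.
On [2, 3], g'(x) = b_1 + 2c_1·(x - 2) + 3d_1·(x - 2)² with b_1 = Δ_1 - h_1(2m_1 + m_2)/6 = -7/8, c_1 = m_1/2 = -143/4, d_1 = (m_2 - m_1)/(6h_1) = 197/8. So g'(2) = -7/8.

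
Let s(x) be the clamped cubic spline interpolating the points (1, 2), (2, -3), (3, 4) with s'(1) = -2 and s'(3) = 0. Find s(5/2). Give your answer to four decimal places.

Write M_i for s''(x_i). With h_i = 1, 1 and divided differences Δ_i = -5, 7, the continuity of s' gives the tridiagonal system
  1·M_0 + 4·M_1 + 1·M_2 = 6(Δ_1 - Δ_0) = 72
Clamped end conditions give two more equations: 2h_0·M_0 + h_0·M_1 = 6(Δ_0 - s'(1)) = -18 and h_1·M_1 + 2h_1·M_2 = 6(s'(3) - Δ_1) = -42.
Hence M_0 = -26, M_1 = 34, M_2 = -38.
On [2, 3], s(x) = -3 + 2·(x - 2) + 17·(x - 2)² - 12·(x - 2)³.
With (x - 2) = 1/2: s(5/2) = 3/4.

0.7500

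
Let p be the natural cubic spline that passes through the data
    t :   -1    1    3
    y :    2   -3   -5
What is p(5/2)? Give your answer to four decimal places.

-4.6758

Put σ_i = p'' at the i-th knot. Here h = (2, 2) and Δ = (-5/2, -1), so the interior equations h_(i-1)·σ_(i-1) + 2(h_(i-1)+h_i)·σ_i + h_i·σ_(i+1) = 6(Δ_i − Δ_(i-1)) read
  2·σ_0 + 8·σ_1 + 2·σ_2 = 6(Δ_1 - Δ_0) = 9
Natural end conditions: σ_0 = σ_2 = 0.
Solving the tridiagonal system: σ_0 = 0, σ_1 = 9/8, σ_2 = 0.
On [1, 3], p(t) = -3 - 7/4·(t - 1) + 9/16·(t - 1)² - 3/32·(t - 1)³.
With (t - 1) = 3/2: p(5/2) = -1197/256.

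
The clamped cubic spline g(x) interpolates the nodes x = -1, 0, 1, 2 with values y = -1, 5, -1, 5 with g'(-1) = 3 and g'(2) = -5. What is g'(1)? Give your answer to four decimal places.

1.5333

Put M_i = g'' at the i-th knot. Here h = (1, 1, 1) and Δ = (6, -6, 6), so the interior equations h_(i-1)·M_(i-1) + 2(h_(i-1)+h_i)·M_i + h_i·M_(i+1) = 6(Δ_i − Δ_(i-1)) read
  1·M_0 + 4·M_1 + 1·M_2 = 6(Δ_1 - Δ_0) = -72
  1·M_1 + 4·M_2 + 1·M_3 = 6(Δ_2 - Δ_1) = 72
Clamped end conditions give two more equations: 2h_0·M_0 + h_0·M_1 = 6(Δ_0 - g'(-1)) = 18 and h_2·M_2 + 2h_2·M_3 = 6(g'(2) - Δ_2) = -66.
Forward elimination and back-substitution give M_0 = 394/15, M_1 = -518/15, M_2 = 598/15, M_3 = -794/15.
On [1, 2], g'(x) = b_2 + 2c_2·(x - 1) + 3d_2·(x - 1)² with b_2 = Δ_2 - h_2(2M_2 + M_3)/6 = 23/15, c_2 = M_2/2 = 299/15, d_2 = (M_3 - M_2)/(6h_2) = -232/15. So g'(1) = 23/15.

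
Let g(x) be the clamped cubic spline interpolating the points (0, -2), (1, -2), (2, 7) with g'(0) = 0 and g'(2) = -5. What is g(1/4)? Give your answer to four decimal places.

-2.3750

Write M_i for g''(x_i). With h_i = 1, 1 and divided differences Δ_i = 0, 9, the continuity of g' gives the tridiagonal system
  1·M_0 + 4·M_1 + 1·M_2 = 6(Δ_1 - Δ_0) = 54
Clamped end conditions give two more equations: 2h_0·M_0 + h_0·M_1 = 6(Δ_0 - g'(0)) = 0 and h_1·M_1 + 2h_1·M_2 = 6(g'(2) - Δ_1) = -84.
Solving: M_0 = -16, M_1 = 32, M_2 = -58.
On [0, 1], g(x) = -2 + 0·x - 8·x² + 8·x³.
With x = 1/4: g(1/4) = -19/8.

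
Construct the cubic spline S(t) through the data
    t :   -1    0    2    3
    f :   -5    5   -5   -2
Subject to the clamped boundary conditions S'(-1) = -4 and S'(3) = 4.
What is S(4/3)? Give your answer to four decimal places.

-0.3376

Let M_i = S''(x_i). Step sizes h_i = 1, 2, 1; slopes of the chords Δ_i = (y_(i+1) - y_i)/h_i = 10, -5, 3.
  1·M_0 + 6·M_1 + 2·M_2 = 6(Δ_1 - Δ_0) = -90
  2·M_1 + 6·M_2 + 1·M_3 = 6(Δ_2 - Δ_1) = 48
Clamped end conditions give two more equations: 2h_0·M_0 + h_0·M_1 = 6(Δ_0 - S'(-1)) = 84 and h_2·M_2 + 2h_2·M_3 = 6(S'(3) - Δ_2) = 6.
Hence M_0 = 2014/35, M_1 = -1088/35, M_2 = 682/35, M_3 = -236/35.
On [0, 2], S(t) = 5 + 323/35·t - 544/35·t² + 59/14·t³.
With t = 4/3: S(4/3) = -319/945.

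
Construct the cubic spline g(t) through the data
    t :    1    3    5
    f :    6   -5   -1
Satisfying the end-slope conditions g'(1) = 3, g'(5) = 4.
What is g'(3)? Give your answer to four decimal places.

Put m_i = g'' at the i-th knot. Here h = (2, 2) and Δ = (-11/2, 2), so the interior equations h_(i-1)·m_(i-1) + 2(h_(i-1)+h_i)·m_i + h_i·m_(i+1) = 6(Δ_i − Δ_(i-1)) read
  2·m_0 + 8·m_1 + 2·m_2 = 6(Δ_1 - Δ_0) = 45
Clamped end conditions give two more equations: 2h_0·m_0 + h_0·m_1 = 6(Δ_0 - g'(1)) = -51 and h_1·m_1 + 2h_1·m_2 = 6(g'(5) - Δ_1) = 12.
Forward elimination and back-substitution give m_0 = -145/8, m_1 = 43/4, m_2 = -19/8.
On [3, 5], g'(t) = b_1 + 2c_1·(t - 3) + 3d_1·(t - 3)² with b_1 = Δ_1 - h_1(2m_1 + m_2)/6 = -35/8, c_1 = m_1/2 = 43/8, d_1 = (m_2 - m_1)/(6h_1) = -35/32. So g'(3) = -35/8.

-4.3750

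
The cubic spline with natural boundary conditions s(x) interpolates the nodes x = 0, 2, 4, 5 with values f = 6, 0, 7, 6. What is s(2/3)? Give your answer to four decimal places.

2.7071

Let m_i = s''(x_i). Step sizes h_i = 2, 2, 1; slopes of the chords Δ_i = (y_(i+1) - y_i)/h_i = -3, 7/2, -1.
  2·m_0 + 8·m_1 + 2·m_2 = 6(Δ_1 - Δ_0) = 39
  2·m_1 + 6·m_2 + 1·m_3 = 6(Δ_2 - Δ_1) = -27
Natural end conditions: m_0 = m_3 = 0.
Solving the tridiagonal system: m_0 = 0, m_1 = 72/11, m_2 = -147/22, m_3 = 0.
On [0, 2], s(x) = 6 - 57/11·x + 0·x² + 6/11·x³.
With x = 2/3: s(2/3) = 268/99.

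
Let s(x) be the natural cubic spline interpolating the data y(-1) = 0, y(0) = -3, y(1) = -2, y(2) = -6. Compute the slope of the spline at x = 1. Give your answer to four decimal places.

-0.8000

Write m_i for s''(x_i). With h_i = 1, 1, 1 and divided differences Δ_i = -3, 1, -4, the continuity of s' gives the tridiagonal system
  1·m_0 + 4·m_1 + 1·m_2 = 6(Δ_1 - Δ_0) = 24
  1·m_1 + 4·m_2 + 1·m_3 = 6(Δ_2 - Δ_1) = -30
Natural end conditions: m_0 = m_3 = 0.
Hence m_0 = 0, m_1 = 42/5, m_2 = -48/5, m_3 = 0.
On [1, 2], s'(x) = b_2 + 2c_2·(x - 1) + 3d_2·(x - 1)² with b_2 = Δ_2 - h_2(2m_2 + m_3)/6 = -4/5, c_2 = m_2/2 = -24/5, d_2 = (m_3 - m_2)/(6h_2) = 8/5. So s'(1) = -4/5.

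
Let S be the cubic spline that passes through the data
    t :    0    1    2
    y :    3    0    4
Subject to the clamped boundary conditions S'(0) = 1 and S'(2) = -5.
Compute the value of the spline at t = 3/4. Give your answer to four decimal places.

0.2695

Write M_i for S''(x_i). With h_i = 1, 1 and divided differences Δ_i = -3, 4, the continuity of S' gives the tridiagonal system
  1·M_0 + 4·M_1 + 1·M_2 = 6(Δ_1 - Δ_0) = 42
Clamped end conditions give two more equations: 2h_0·M_0 + h_0·M_1 = 6(Δ_0 - S'(0)) = -24 and h_1·M_1 + 2h_1·M_2 = 6(S'(2) - Δ_1) = -54.
Solving the tridiagonal system: M_0 = -51/2, M_1 = 27, M_2 = -81/2.
On [0, 1], S(t) = 3 + 1·t - 51/4·t² + 35/4·t³.
With t = 3/4: S(3/4) = 69/256.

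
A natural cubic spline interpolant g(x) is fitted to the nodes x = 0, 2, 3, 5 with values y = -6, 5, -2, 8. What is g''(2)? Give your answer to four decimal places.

Put M_i = g'' at the i-th knot. Here h = (2, 1, 2) and Δ = (11/2, -7, 5), so the interior equations h_(i-1)·M_(i-1) + 2(h_(i-1)+h_i)·M_i + h_i·M_(i+1) = 6(Δ_i − Δ_(i-1)) read
  2·M_0 + 6·M_1 + 1·M_2 = 6(Δ_1 - Δ_0) = -75
  1·M_1 + 6·M_2 + 2·M_3 = 6(Δ_2 - Δ_1) = 72
Natural end conditions: M_0 = M_3 = 0.
Solving: M_0 = 0, M_1 = -522/35, M_2 = 507/35, M_3 = 0.

-14.9143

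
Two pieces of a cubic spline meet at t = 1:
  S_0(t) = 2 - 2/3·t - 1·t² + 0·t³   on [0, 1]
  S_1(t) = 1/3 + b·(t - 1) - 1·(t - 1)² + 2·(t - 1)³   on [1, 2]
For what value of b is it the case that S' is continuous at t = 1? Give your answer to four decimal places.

S_0'(t) = -2/3 - 2·t + 0·t², so S_0'(1) = -8/3. On the right, S_1'(1) = b, so b = -8/3.

-2.6667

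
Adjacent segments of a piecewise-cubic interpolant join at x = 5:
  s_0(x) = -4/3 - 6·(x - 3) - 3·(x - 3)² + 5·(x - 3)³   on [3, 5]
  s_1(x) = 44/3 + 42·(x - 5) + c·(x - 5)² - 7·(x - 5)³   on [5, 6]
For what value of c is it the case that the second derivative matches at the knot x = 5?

s_0''(x) = -6 + 30·(x - 3), so s_0''(5) = 54. On the right, s_1''(5) = 2c, so c = 27.

27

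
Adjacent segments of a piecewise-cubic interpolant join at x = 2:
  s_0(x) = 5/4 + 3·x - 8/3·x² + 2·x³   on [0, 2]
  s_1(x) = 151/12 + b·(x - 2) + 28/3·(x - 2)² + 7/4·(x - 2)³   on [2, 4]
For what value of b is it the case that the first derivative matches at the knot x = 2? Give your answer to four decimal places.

16.3333

s_0'(x) = 3 - 16/3·x + 6·x², so s_0'(2) = 49/3. On the right, s_1'(2) = b, so b = 49/3.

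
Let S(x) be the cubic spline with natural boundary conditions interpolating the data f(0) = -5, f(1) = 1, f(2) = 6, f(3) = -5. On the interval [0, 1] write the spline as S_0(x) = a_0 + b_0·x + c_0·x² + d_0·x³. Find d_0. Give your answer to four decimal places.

0.8000

Write m_i for S''(x_i). With h_i = 1, 1, 1 and divided differences Δ_i = 6, 5, -11, the continuity of S' gives the tridiagonal system
  1·m_0 + 4·m_1 + 1·m_2 = 6(Δ_1 - Δ_0) = -6
  1·m_1 + 4·m_2 + 1·m_3 = 6(Δ_2 - Δ_1) = -96
Natural end conditions: m_0 = m_3 = 0.
Solving: m_0 = 0, m_1 = 24/5, m_2 = -126/5, m_3 = 0.
On [0, 1], with S_0(x) = a_0 + b_0·x + c_0·x² + d_0·x³: c_0 = m_0/2 = 0, d_0 = (m_1 - m_0)/(6h_0) = 4/5, b_0 = Δ_0 - h_0(2m_0 + m_1)/6 = 26/5.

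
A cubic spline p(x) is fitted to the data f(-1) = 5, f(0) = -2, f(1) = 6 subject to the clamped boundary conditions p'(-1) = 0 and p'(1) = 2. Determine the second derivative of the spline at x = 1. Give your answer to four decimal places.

Let M_i = p''(x_i). Step sizes h_i = 1, 1; slopes of the chords Δ_i = (y_(i+1) - y_i)/h_i = -7, 8.
  1·M_0 + 4·M_1 + 1·M_2 = 6(Δ_1 - Δ_0) = 90
Clamped end conditions give two more equations: 2h_0·M_0 + h_0·M_1 = 6(Δ_0 - p'(-1)) = -42 and h_1·M_1 + 2h_1·M_2 = 6(p'(1) - Δ_1) = -36.
Solving: M_0 = -85/2, M_1 = 43, M_2 = -79/2.

-39.5000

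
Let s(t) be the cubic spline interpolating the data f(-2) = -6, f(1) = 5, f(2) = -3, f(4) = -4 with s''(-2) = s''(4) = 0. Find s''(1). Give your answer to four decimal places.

Put σ_i = s'' at the i-th knot. Here h = (3, 1, 2) and Δ = (11/3, -8, -1/2), so the interior equations h_(i-1)·σ_(i-1) + 2(h_(i-1)+h_i)·σ_i + h_i·σ_(i+1) = 6(Δ_i − Δ_(i-1)) read
  3·σ_0 + 8·σ_1 + 1·σ_2 = 6(Δ_1 - Δ_0) = -70
  1·σ_1 + 6·σ_2 + 2·σ_3 = 6(Δ_2 - Δ_1) = 45
Natural end conditions: σ_0 = σ_3 = 0.
Forward elimination and back-substitution give σ_0 = 0, σ_1 = -465/47, σ_2 = 430/47, σ_3 = 0.

-9.8936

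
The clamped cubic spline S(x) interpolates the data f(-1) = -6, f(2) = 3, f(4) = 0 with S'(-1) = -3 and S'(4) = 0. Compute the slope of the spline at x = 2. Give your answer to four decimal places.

Let m_i = S''(x_i). Step sizes h_i = 3, 2; slopes of the chords Δ_i = (y_(i+1) - y_i)/h_i = 3, -3/2.
  3·m_0 + 10·m_1 + 2·m_2 = 6(Δ_1 - Δ_0) = -27
Clamped end conditions give two more equations: 2h_0·m_0 + h_0·m_1 = 6(Δ_0 - S'(-1)) = 36 and h_1·m_1 + 2h_1·m_2 = 6(S'(4) - Δ_1) = 9.
Hence m_0 = 93/10, m_1 = -33/5, m_2 = 111/20.
On [2, 4], S'(x) = b_1 + 2c_1·(x - 2) + 3d_1·(x - 2)² with b_1 = Δ_1 - h_1(2m_1 + m_2)/6 = 21/20, c_1 = m_1/2 = -33/10, d_1 = (m_2 - m_1)/(6h_1) = 81/80. So S'(2) = 21/20.

1.0500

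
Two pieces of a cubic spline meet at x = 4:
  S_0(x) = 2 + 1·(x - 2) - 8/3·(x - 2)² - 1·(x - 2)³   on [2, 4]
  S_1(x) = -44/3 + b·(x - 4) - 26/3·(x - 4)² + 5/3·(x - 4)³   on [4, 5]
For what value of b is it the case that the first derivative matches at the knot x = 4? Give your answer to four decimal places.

-21.6667

S_0'(x) = 1 - 16/3·(x - 2) - 3·(x - 2)², so S_0'(4) = -65/3. On the right, S_1'(4) = b, so b = -65/3.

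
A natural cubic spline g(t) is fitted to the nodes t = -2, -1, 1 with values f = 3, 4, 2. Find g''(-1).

Let σ_i = g''(x_i). Step sizes h_i = 1, 2; slopes of the chords Δ_i = (y_(i+1) - y_i)/h_i = 1, -1.
  1·σ_0 + 6·σ_1 + 2·σ_2 = 6(Δ_1 - Δ_0) = -12
Natural end conditions: σ_0 = σ_2 = 0.
Solving: σ_0 = 0, σ_1 = -2, σ_2 = 0.

-2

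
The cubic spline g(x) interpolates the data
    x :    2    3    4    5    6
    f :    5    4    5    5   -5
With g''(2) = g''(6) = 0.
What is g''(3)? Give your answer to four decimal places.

2.5714

Write M_i for g''(x_i). With h_i = 1, 1, 1, 1 and divided differences Δ_i = -1, 1, 0, -10, the continuity of g' gives the tridiagonal system
  1·M_0 + 4·M_1 + 1·M_2 = 6(Δ_1 - Δ_0) = 12
  1·M_1 + 4·M_2 + 1·M_3 = 6(Δ_2 - Δ_1) = -6
  1·M_2 + 4·M_3 + 1·M_4 = 6(Δ_3 - Δ_2) = -60
Natural end conditions: M_0 = M_4 = 0.
Forward elimination and back-substitution give M_0 = 0, M_1 = 18/7, M_2 = 12/7, M_3 = -108/7, M_4 = 0.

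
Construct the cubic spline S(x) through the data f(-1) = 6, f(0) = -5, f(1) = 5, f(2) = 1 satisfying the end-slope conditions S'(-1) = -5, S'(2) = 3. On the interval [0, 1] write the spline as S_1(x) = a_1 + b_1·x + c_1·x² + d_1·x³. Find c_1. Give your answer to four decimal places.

Put M_i = S'' at the i-th knot. Here h = (1, 1, 1) and Δ = (-11, 10, -4), so the interior equations h_(i-1)·M_(i-1) + 2(h_(i-1)+h_i)·M_i + h_i·M_(i+1) = 6(Δ_i − Δ_(i-1)) read
  1·M_0 + 4·M_1 + 1·M_2 = 6(Δ_1 - Δ_0) = 126
  1·M_1 + 4·M_2 + 1·M_3 = 6(Δ_2 - Δ_1) = -84
Clamped end conditions give two more equations: 2h_0·M_0 + h_0·M_1 = 6(Δ_0 - S'(-1)) = -36 and h_2·M_2 + 2h_2·M_3 = 6(S'(2) - Δ_2) = 42.
Solving the tridiagonal system: M_0 = -676/15, M_1 = 812/15, M_2 = -682/15, M_3 = 656/15.
On [0, 1], with S_1(x) = a_1 + b_1·x + c_1·x² + d_1·x³: c_1 = M_1/2 = 406/15, d_1 = (M_2 - M_1)/(6h_1) = -83/5, b_1 = Δ_1 - h_1(2M_1 + M_2)/6 = -7/15.

27.0667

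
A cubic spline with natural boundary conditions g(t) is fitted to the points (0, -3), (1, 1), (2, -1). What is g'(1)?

Write σ_i for g''(x_i). With h_i = 1, 1 and divided differences Δ_i = 4, -2, the continuity of g' gives the tridiagonal system
  1·σ_0 + 4·σ_1 + 1·σ_2 = 6(Δ_1 - Δ_0) = -36
Natural end conditions: σ_0 = σ_2 = 0.
Solving: σ_0 = 0, σ_1 = -9, σ_2 = 0.
On [1, 2], g'(t) = b_1 + 2c_1·(t - 1) + 3d_1·(t - 1)² with b_1 = Δ_1 - h_1(2σ_1 + σ_2)/6 = 1, c_1 = σ_1/2 = -9/2, d_1 = (σ_2 - σ_1)/(6h_1) = 3/2. So g'(1) = 1.

1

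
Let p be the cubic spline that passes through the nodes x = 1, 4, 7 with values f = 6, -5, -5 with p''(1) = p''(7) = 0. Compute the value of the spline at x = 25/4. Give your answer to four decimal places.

-5.6445

Write σ_i for p''(x_i). With h_i = 3, 3 and divided differences Δ_i = -11/3, 0, the continuity of p' gives the tridiagonal system
  3·σ_0 + 12·σ_1 + 3·σ_2 = 6(Δ_1 - Δ_0) = 22
Natural end conditions: σ_0 = σ_2 = 0.
Solving the tridiagonal system: σ_0 = 0, σ_1 = 11/6, σ_2 = 0.
On [4, 7], p(x) = -5 - 11/6·(x - 4) + 11/12·(x - 4)² - 11/108·(x - 4)³.
With (x - 4) = 9/4: p(25/4) = -1445/256.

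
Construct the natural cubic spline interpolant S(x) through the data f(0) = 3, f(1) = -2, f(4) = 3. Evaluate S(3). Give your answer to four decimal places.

With M_i denoting the second derivative at x_i, h_i = 1, 3, and Δ_i = (y_(i+1) − y_i)/h_i = -5, 5/3:
  1·M_0 + 8·M_1 + 3·M_2 = 6(Δ_1 - Δ_0) = 40
Natural end conditions: M_0 = M_2 = 0.
Forward elimination and back-substitution give M_0 = 0, M_1 = 5, M_2 = 0.
On [1, 4], S(x) = -2 - 10/3·(x - 1) + 5/2·(x - 1)² - 5/18·(x - 1)³.
With (x - 1) = 2: S(3) = -8/9.

-0.8889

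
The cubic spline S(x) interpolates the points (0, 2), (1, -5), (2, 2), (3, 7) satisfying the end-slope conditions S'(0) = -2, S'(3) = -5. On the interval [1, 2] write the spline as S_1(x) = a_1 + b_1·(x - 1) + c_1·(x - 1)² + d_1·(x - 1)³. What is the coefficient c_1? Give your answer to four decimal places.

14.6000

Write σ_i for S''(x_i). With h_i = 1, 1, 1 and divided differences Δ_i = -7, 7, 5, the continuity of S' gives the tridiagonal system
  1·σ_0 + 4·σ_1 + 1·σ_2 = 6(Δ_1 - Δ_0) = 84
  1·σ_1 + 4·σ_2 + 1·σ_3 = 6(Δ_2 - Δ_1) = -12
Clamped end conditions give two more equations: 2h_0·σ_0 + h_0·σ_1 = 6(Δ_0 - S'(0)) = -30 and h_2·σ_2 + 2h_2·σ_3 = 6(S'(3) - Δ_2) = -60.
Forward elimination and back-substitution give σ_0 = -148/5, σ_1 = 146/5, σ_2 = -16/5, σ_3 = -142/5.
On [1, 2], with S_1(x) = a_1 + b_1·(x - 1) + c_1·(x - 1)² + d_1·(x - 1)³: c_1 = σ_1/2 = 73/5, d_1 = (σ_2 - σ_1)/(6h_1) = -27/5, b_1 = Δ_1 - h_1(2σ_1 + σ_2)/6 = -11/5.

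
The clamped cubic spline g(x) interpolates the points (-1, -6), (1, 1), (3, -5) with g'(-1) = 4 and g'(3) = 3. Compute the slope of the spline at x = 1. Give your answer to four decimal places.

Write M_i for g''(x_i). With h_i = 2, 2 and divided differences Δ_i = 7/2, -3, the continuity of g' gives the tridiagonal system
  2·M_0 + 8·M_1 + 2·M_2 = 6(Δ_1 - Δ_0) = -39
Clamped end conditions give two more equations: 2h_0·M_0 + h_0·M_1 = 6(Δ_0 - g'(-1)) = -3 and h_1·M_1 + 2h_1·M_2 = 6(g'(3) - Δ_1) = 36.
Hence M_0 = 31/8, M_1 = -37/4, M_2 = 109/8.
On [1, 3], g'(x) = b_1 + 2c_1·(x - 1) + 3d_1·(x - 1)² with b_1 = Δ_1 - h_1(2M_1 + M_2)/6 = -11/8, c_1 = M_1/2 = -37/8, d_1 = (M_2 - M_1)/(6h_1) = 61/32. So g'(1) = -11/8.

-1.3750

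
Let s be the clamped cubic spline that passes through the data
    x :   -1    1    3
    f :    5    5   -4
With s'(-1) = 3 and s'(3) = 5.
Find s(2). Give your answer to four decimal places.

Let M_i = s''(x_i). Step sizes h_i = 2, 2; slopes of the chords Δ_i = (y_(i+1) - y_i)/h_i = 0, -9/2.
  2·M_0 + 8·M_1 + 2·M_2 = 6(Δ_1 - Δ_0) = -27
Clamped end conditions give two more equations: 2h_0·M_0 + h_0·M_1 = 6(Δ_0 - s'(-1)) = -18 and h_1·M_1 + 2h_1·M_2 = 6(s'(3) - Δ_1) = 57.
Solving the tridiagonal system: M_0 = -5/8, M_1 = -31/4, M_2 = 145/8.
On [1, 3], s(x) = 5 - 43/8·(x - 1) - 31/8·(x - 1)² + 69/32·(x - 1)³.
With (x - 1) = 1: s(2) = -67/32.

-2.0938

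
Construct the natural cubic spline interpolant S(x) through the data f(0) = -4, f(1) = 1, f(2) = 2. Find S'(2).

0

With m_i denoting the second derivative at x_i, h_i = 1, 1, and Δ_i = (y_(i+1) − y_i)/h_i = 5, 1:
  1·m_0 + 4·m_1 + 1·m_2 = 6(Δ_1 - Δ_0) = -24
Natural end conditions: m_0 = m_2 = 0.
Solving the tridiagonal system: m_0 = 0, m_1 = -6, m_2 = 0.
On [1, 2], S'(x) = b_1 + 2c_1·(x - 1) + 3d_1·(x - 1)² with b_1 = Δ_1 - h_1(2m_1 + m_2)/6 = 3, c_1 = m_1/2 = -3, d_1 = (m_2 - m_1)/(6h_1) = 1. So S'(2) = 0.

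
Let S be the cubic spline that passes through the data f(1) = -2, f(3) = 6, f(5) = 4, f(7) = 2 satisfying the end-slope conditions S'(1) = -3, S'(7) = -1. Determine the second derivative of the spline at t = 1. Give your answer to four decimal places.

With M_i denoting the second derivative at x_i, h_i = 2, 2, 2, and Δ_i = (y_(i+1) − y_i)/h_i = 4, -1, -1:
  2·M_0 + 8·M_1 + 2·M_2 = 6(Δ_1 - Δ_0) = -30
  2·M_1 + 8·M_2 + 2·M_3 = 6(Δ_2 - Δ_1) = 0
Clamped end conditions give two more equations: 2h_0·M_0 + h_0·M_1 = 6(Δ_0 - S'(1)) = 42 and h_2·M_2 + 2h_2·M_3 = 6(S'(7) - Δ_2) = 0.
Forward elimination and back-substitution give M_0 = 217/15, M_1 = -119/15, M_2 = 34/15, M_3 = -17/15.

14.4667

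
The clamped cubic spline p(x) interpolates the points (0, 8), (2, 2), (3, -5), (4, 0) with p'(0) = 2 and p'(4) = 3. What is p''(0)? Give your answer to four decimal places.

-4.1818

Let m_i = p''(x_i). Step sizes h_i = 2, 1, 1; slopes of the chords Δ_i = (y_(i+1) - y_i)/h_i = -3, -7, 5.
  2·m_0 + 6·m_1 + 1·m_2 = 6(Δ_1 - Δ_0) = -24
  1·m_1 + 4·m_2 + 1·m_3 = 6(Δ_2 - Δ_1) = 72
Clamped end conditions give two more equations: 2h_0·m_0 + h_0·m_1 = 6(Δ_0 - p'(0)) = -30 and h_2·m_2 + 2h_2·m_3 = 6(p'(4) - Δ_2) = -12.
Solving: m_0 = -46/11, m_1 = -73/11, m_2 = 266/11, m_3 = -199/11.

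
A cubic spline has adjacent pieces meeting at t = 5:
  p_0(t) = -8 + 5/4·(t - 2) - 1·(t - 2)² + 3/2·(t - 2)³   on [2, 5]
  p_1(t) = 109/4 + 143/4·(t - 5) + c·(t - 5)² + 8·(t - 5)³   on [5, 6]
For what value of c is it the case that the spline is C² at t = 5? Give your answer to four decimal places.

p_0''(t) = -2 + 9·(t - 2), so p_0''(5) = 25. On the right, p_1''(5) = 2c, so c = 25/2.

12.5000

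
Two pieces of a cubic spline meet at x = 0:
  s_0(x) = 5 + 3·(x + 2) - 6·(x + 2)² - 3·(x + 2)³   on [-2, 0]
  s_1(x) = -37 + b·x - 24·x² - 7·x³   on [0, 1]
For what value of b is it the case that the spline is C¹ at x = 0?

s_0'(x) = 3 - 12·(x + 2) - 9·(x + 2)², so s_0'(0) = -57. On the right, s_1'(0) = b, so b = -57.

-57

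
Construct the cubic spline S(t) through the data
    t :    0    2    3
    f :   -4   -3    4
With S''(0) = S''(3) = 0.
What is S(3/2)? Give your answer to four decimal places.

With m_i denoting the second derivative at x_i, h_i = 2, 1, and Δ_i = (y_(i+1) − y_i)/h_i = 1/2, 7:
  2·m_0 + 6·m_1 + 1·m_2 = 6(Δ_1 - Δ_0) = 39
Natural end conditions: m_0 = m_2 = 0.
Solving: m_0 = 0, m_1 = 13/2, m_2 = 0.
On [0, 2], S(t) = -4 - 5/3·t + 0·t² + 13/24·t³.
With t = 3/2: S(3/2) = -299/64.

-4.6719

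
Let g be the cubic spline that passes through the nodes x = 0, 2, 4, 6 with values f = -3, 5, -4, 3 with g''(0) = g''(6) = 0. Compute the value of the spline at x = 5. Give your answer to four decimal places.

Write M_i for g''(x_i). With h_i = 2, 2, 2 and divided differences Δ_i = 4, -9/2, 7/2, the continuity of g' gives the tridiagonal system
  2·M_0 + 8·M_1 + 2·M_2 = 6(Δ_1 - Δ_0) = -51
  2·M_1 + 8·M_2 + 2·M_3 = 6(Δ_2 - Δ_1) = 48
Natural end conditions: M_0 = M_3 = 0.
Solving the tridiagonal system: M_0 = 0, M_1 = -42/5, M_2 = 81/10, M_3 = 0.
On [4, 6], g(x) = -4 - 19/10·(x - 4) + 81/20·(x - 4)² - 27/40·(x - 4)³.
With (x - 4) = 1: g(5) = -101/40.

-2.5250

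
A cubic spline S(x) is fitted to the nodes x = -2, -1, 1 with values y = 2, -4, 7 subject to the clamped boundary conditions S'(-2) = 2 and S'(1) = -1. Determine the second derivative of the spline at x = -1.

Let M_i = S''(x_i). Step sizes h_i = 1, 2; slopes of the chords Δ_i = (y_(i+1) - y_i)/h_i = -6, 11/2.
  1·M_0 + 6·M_1 + 2·M_2 = 6(Δ_1 - Δ_0) = 69
Clamped end conditions give two more equations: 2h_0·M_0 + h_0·M_1 = 6(Δ_0 - S'(-2)) = -48 and h_1·M_1 + 2h_1·M_2 = 6(S'(1) - Δ_1) = -39.
Hence M_0 = -73/2, M_1 = 25, M_2 = -89/4.

25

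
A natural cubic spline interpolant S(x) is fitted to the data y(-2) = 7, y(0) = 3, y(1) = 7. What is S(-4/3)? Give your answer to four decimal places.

Put M_i = S'' at the i-th knot. Here h = (2, 1) and Δ = (-2, 4), so the interior equations h_(i-1)·M_(i-1) + 2(h_(i-1)+h_i)·M_i + h_i·M_(i+1) = 6(Δ_i − Δ_(i-1)) read
  2·M_0 + 6·M_1 + 1·M_2 = 6(Δ_1 - Δ_0) = 36
Natural end conditions: M_0 = M_2 = 0.
Solving the tridiagonal system: M_0 = 0, M_1 = 6, M_2 = 0.
On [-2, 0], S(x) = 7 - 4·(x + 2) + 0·(x + 2)² + 1/2·(x + 2)³.
With (x + 2) = 2/3: S(-4/3) = 121/27.

4.4815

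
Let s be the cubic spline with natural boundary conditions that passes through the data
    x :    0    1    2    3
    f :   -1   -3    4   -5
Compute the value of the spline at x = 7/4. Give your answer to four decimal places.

3.0344

Put M_i = s'' at the i-th knot. Here h = (1, 1, 1) and Δ = (-2, 7, -9), so the interior equations h_(i-1)·M_(i-1) + 2(h_(i-1)+h_i)·M_i + h_i·M_(i+1) = 6(Δ_i − Δ_(i-1)) read
  1·M_0 + 4·M_1 + 1·M_2 = 6(Δ_1 - Δ_0) = 54
  1·M_1 + 4·M_2 + 1·M_3 = 6(Δ_2 - Δ_1) = -96
Natural end conditions: M_0 = M_3 = 0.
Solving the tridiagonal system: M_0 = 0, M_1 = 104/5, M_2 = -146/5, M_3 = 0.
On [1, 2], s(x) = -3 + 74/15·(x - 1) + 52/5·(x - 1)² - 25/3·(x - 1)³.
With (x - 1) = 3/4: s(7/4) = 971/320.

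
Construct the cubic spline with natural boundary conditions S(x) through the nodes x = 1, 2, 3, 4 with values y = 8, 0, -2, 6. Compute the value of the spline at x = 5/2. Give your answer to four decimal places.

-2.2000

Write m_i for S''(x_i). With h_i = 1, 1, 1 and divided differences Δ_i = -8, -2, 8, the continuity of S' gives the tridiagonal system
  1·m_0 + 4·m_1 + 1·m_2 = 6(Δ_1 - Δ_0) = 36
  1·m_1 + 4·m_2 + 1·m_3 = 6(Δ_2 - Δ_1) = 60
Natural end conditions: m_0 = m_3 = 0.
Hence m_0 = 0, m_1 = 28/5, m_2 = 68/5, m_3 = 0.
On [2, 3], S(x) = 0 - 92/15·(x - 2) + 14/5·(x - 2)² + 4/3·(x - 2)³.
With (x - 2) = 1/2: S(5/2) = -11/5.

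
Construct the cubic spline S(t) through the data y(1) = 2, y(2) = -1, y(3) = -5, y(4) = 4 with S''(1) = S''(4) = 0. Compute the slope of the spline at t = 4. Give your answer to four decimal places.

12.5333

Write M_i for S''(x_i). With h_i = 1, 1, 1 and divided differences Δ_i = -3, -4, 9, the continuity of S' gives the tridiagonal system
  1·M_0 + 4·M_1 + 1·M_2 = 6(Δ_1 - Δ_0) = -6
  1·M_1 + 4·M_2 + 1·M_3 = 6(Δ_2 - Δ_1) = 78
Natural end conditions: M_0 = M_3 = 0.
Solving the tridiagonal system: M_0 = 0, M_1 = -34/5, M_2 = 106/5, M_3 = 0.
On [3, 4], S'(t) = b_2 + 2c_2·(t - 3) + 3d_2·(t - 3)² with b_2 = Δ_2 - h_2(2M_2 + M_3)/6 = 29/15, c_2 = M_2/2 = 53/5, d_2 = (M_3 - M_2)/(6h_2) = -53/15. So S'(4) = 188/15.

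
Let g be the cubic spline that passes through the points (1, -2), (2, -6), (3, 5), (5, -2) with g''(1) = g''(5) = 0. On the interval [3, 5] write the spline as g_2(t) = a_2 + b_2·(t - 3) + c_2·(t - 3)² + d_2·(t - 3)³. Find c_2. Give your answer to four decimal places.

With σ_i denoting the second derivative at x_i, h_i = 1, 1, 2, and Δ_i = (y_(i+1) − y_i)/h_i = -4, 11, -7/2:
  1·σ_0 + 4·σ_1 + 1·σ_2 = 6(Δ_1 - Δ_0) = 90
  1·σ_1 + 6·σ_2 + 2·σ_3 = 6(Δ_2 - Δ_1) = -87
Natural end conditions: σ_0 = σ_3 = 0.
Forward elimination and back-substitution give σ_0 = 0, σ_1 = 627/23, σ_2 = -438/23, σ_3 = 0.
On [3, 5], with g_2(t) = a_2 + b_2·(t - 3) + c_2·(t - 3)² + d_2·(t - 3)³: c_2 = σ_2/2 = -219/23, d_2 = (σ_3 - σ_2)/(6h_2) = 73/46, b_2 = Δ_2 - h_2(2σ_2 + σ_3)/6 = 423/46.

-9.5217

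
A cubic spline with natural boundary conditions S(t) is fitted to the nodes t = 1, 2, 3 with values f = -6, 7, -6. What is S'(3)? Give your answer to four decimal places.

Put M_i = S'' at the i-th knot. Here h = (1, 1) and Δ = (13, -13), so the interior equations h_(i-1)·M_(i-1) + 2(h_(i-1)+h_i)·M_i + h_i·M_(i+1) = 6(Δ_i − Δ_(i-1)) read
  1·M_0 + 4·M_1 + 1·M_2 = 6(Δ_1 - Δ_0) = -156
Natural end conditions: M_0 = M_2 = 0.
Hence M_0 = 0, M_1 = -39, M_2 = 0.
On [2, 3], S'(t) = b_1 + 2c_1·(t - 2) + 3d_1·(t - 2)² with b_1 = Δ_1 - h_1(2M_1 + M_2)/6 = 0, c_1 = M_1/2 = -39/2, d_1 = (M_2 - M_1)/(6h_1) = 13/2. So S'(3) = -39/2.

-19.5000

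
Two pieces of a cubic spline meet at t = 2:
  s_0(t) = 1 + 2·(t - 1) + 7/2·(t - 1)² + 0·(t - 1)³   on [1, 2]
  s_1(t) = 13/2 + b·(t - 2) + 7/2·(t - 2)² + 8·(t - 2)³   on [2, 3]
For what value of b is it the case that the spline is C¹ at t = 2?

s_0'(t) = 2 + 7·(t - 1) + 0·(t - 1)², so s_0'(2) = 9. On the right, s_1'(2) = b, so b = 9.

9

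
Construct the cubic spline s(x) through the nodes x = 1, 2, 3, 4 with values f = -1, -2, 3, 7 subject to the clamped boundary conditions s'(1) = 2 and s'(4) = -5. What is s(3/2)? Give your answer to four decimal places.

-1.3167

Put M_i = s'' at the i-th knot. Here h = (1, 1, 1) and Δ = (-1, 5, 4), so the interior equations h_(i-1)·M_(i-1) + 2(h_(i-1)+h_i)·M_i + h_i·M_(i+1) = 6(Δ_i − Δ_(i-1)) read
  1·M_0 + 4·M_1 + 1·M_2 = 6(Δ_1 - Δ_0) = 36
  1·M_1 + 4·M_2 + 1·M_3 = 6(Δ_2 - Δ_1) = -6
Clamped end conditions give two more equations: 2h_0·M_0 + h_0·M_1 = 6(Δ_0 - s'(1)) = -18 and h_2·M_2 + 2h_2·M_3 = 6(s'(4) - Δ_2) = -54.
Solving the tridiagonal system: M_0 = -226/15, M_1 = 182/15, M_2 = 38/15, M_3 = -424/15.
On [1, 2], s(x) = -1 + 2·(x - 1) - 113/15·(x - 1)² + 68/15·(x - 1)³.
With (x - 1) = 1/2: s(3/2) = -79/60.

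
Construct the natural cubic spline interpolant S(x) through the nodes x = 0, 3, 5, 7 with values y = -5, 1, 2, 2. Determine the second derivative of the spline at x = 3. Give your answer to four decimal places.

-0.8684

With σ_i denoting the second derivative at x_i, h_i = 3, 2, 2, and Δ_i = (y_(i+1) − y_i)/h_i = 2, 1/2, 0:
  3·σ_0 + 10·σ_1 + 2·σ_2 = 6(Δ_1 - Δ_0) = -9
  2·σ_1 + 8·σ_2 + 2·σ_3 = 6(Δ_2 - Δ_1) = -3
Natural end conditions: σ_0 = σ_3 = 0.
Forward elimination and back-substitution give σ_0 = 0, σ_1 = -33/38, σ_2 = -3/19, σ_3 = 0.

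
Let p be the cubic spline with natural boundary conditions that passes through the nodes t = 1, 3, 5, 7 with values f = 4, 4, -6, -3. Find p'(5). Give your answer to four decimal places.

-2.6333

With M_i denoting the second derivative at x_i, h_i = 2, 2, 2, and Δ_i = (y_(i+1) − y_i)/h_i = 0, -5, 3/2:
  2·M_0 + 8·M_1 + 2·M_2 = 6(Δ_1 - Δ_0) = -30
  2·M_1 + 8·M_2 + 2·M_3 = 6(Δ_2 - Δ_1) = 39
Natural end conditions: M_0 = M_3 = 0.
Solving the tridiagonal system: M_0 = 0, M_1 = -53/10, M_2 = 31/5, M_3 = 0.
On [5, 7], p'(t) = b_2 + 2c_2·(t - 5) + 3d_2·(t - 5)² with b_2 = Δ_2 - h_2(2M_2 + M_3)/6 = -79/30, c_2 = M_2/2 = 31/10, d_2 = (M_3 - M_2)/(6h_2) = -31/60. So p'(5) = -79/30.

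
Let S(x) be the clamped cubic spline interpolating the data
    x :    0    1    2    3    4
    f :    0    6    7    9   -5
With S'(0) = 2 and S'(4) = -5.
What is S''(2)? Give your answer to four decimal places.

15.5000

Put M_i = S'' at the i-th knot. Here h = (1, 1, 1, 1) and Δ = (6, 1, 2, -14), so the interior equations h_(i-1)·M_(i-1) + 2(h_(i-1)+h_i)·M_i + h_i·M_(i+1) = 6(Δ_i − Δ_(i-1)) read
  1·M_0 + 4·M_1 + 1·M_2 = 6(Δ_1 - Δ_0) = -30
  1·M_1 + 4·M_2 + 1·M_3 = 6(Δ_2 - Δ_1) = 6
  1·M_2 + 4·M_3 + 1·M_4 = 6(Δ_3 - Δ_2) = -96
Clamped end conditions give two more equations: 2h_0·M_0 + h_0·M_1 = 6(Δ_0 - S'(0)) = 24 and h_3·M_3 + 2h_3·M_4 = 6(S'(4) - Δ_3) = 54.
Hence M_0 = 283/14, M_1 = -115/7, M_2 = 31/2, M_3 = -277/7, M_4 = 655/14.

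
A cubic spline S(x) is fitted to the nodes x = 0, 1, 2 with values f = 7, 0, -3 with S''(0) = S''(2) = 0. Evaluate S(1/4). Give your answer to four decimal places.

5.0156

With M_i denoting the second derivative at x_i, h_i = 1, 1, and Δ_i = (y_(i+1) − y_i)/h_i = -7, -3:
  1·M_0 + 4·M_1 + 1·M_2 = 6(Δ_1 - Δ_0) = 24
Natural end conditions: M_0 = M_2 = 0.
Solving the tridiagonal system: M_0 = 0, M_1 = 6, M_2 = 0.
On [0, 1], S(x) = 7 - 8·x + 0·x² + 1·x³.
With x = 1/4: S(1/4) = 321/64.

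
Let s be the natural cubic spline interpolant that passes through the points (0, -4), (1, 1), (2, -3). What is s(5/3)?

-1

Write σ_i for s''(x_i). With h_i = 1, 1 and divided differences Δ_i = 5, -4, the continuity of s' gives the tridiagonal system
  1·σ_0 + 4·σ_1 + 1·σ_2 = 6(Δ_1 - Δ_0) = -54
Natural end conditions: σ_0 = σ_2 = 0.
Solving: σ_0 = 0, σ_1 = -27/2, σ_2 = 0.
On [1, 2], s(t) = 1 + 1/2·(t - 1) - 27/4·(t - 1)² + 9/4·(t - 1)³.
With (t - 1) = 2/3: s(5/3) = -1.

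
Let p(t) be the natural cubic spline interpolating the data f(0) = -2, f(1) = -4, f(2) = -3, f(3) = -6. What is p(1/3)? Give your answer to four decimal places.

-2.9827

Let M_i = p''(x_i). Step sizes h_i = 1, 1, 1; slopes of the chords Δ_i = (y_(i+1) - y_i)/h_i = -2, 1, -3.
  1·M_0 + 4·M_1 + 1·M_2 = 6(Δ_1 - Δ_0) = 18
  1·M_1 + 4·M_2 + 1·M_3 = 6(Δ_2 - Δ_1) = -24
Natural end conditions: M_0 = M_3 = 0.
Hence M_0 = 0, M_1 = 32/5, M_2 = -38/5, M_3 = 0.
On [0, 1], p(t) = -2 - 46/15·t + 0·t² + 16/15·t³.
With t = 1/3: p(1/3) = -1208/405.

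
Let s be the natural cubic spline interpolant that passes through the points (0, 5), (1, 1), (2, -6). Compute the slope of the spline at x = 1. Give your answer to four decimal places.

Write M_i for s''(x_i). With h_i = 1, 1 and divided differences Δ_i = -4, -7, the continuity of s' gives the tridiagonal system
  1·M_0 + 4·M_1 + 1·M_2 = 6(Δ_1 - Δ_0) = -18
Natural end conditions: M_0 = M_2 = 0.
Solving the tridiagonal system: M_0 = 0, M_1 = -9/2, M_2 = 0.
On [1, 2], s'(x) = b_1 + 2c_1·(x - 1) + 3d_1·(x - 1)² with b_1 = Δ_1 - h_1(2M_1 + M_2)/6 = -11/2, c_1 = M_1/2 = -9/4, d_1 = (M_2 - M_1)/(6h_1) = 3/4. So s'(1) = -11/2.

-5.5000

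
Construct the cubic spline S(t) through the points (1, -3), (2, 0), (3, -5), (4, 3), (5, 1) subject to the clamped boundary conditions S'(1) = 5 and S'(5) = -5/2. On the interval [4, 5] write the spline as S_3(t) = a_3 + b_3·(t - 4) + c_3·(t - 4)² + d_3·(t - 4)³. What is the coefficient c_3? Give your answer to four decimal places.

Write M_i for S''(x_i). With h_i = 1, 1, 1, 1 and divided differences Δ_i = 3, -5, 8, -2, the continuity of S' gives the tridiagonal system
  1·M_0 + 4·M_1 + 1·M_2 = 6(Δ_1 - Δ_0) = -48
  1·M_1 + 4·M_2 + 1·M_3 = 6(Δ_2 - Δ_1) = 78
  1·M_2 + 4·M_3 + 1·M_4 = 6(Δ_3 - Δ_2) = -60
Clamped end conditions give two more equations: 2h_0·M_0 + h_0·M_1 = 6(Δ_0 - S'(1)) = -12 and h_3·M_3 + 2h_3·M_4 = 6(S'(5) - Δ_3) = -3.
Hence M_0 = 249/56, M_1 = -585/28, M_2 = 249/8, M_3 = -717/28, M_4 = 633/56.
On [4, 5], with S_3(t) = a_3 + b_3·(t - 4) + c_3·(t - 4)² + d_3·(t - 4)³: c_3 = M_3/2 = -717/56, d_3 = (M_4 - M_3)/(6h_3) = 689/112, b_3 = Δ_3 - h_3(2M_3 + M_4)/6 = 521/112.

-12.8036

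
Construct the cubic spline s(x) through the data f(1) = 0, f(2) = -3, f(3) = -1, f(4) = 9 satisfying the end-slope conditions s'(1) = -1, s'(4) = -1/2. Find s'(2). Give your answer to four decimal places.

-2.9667

Write M_i for s''(x_i). With h_i = 1, 1, 1 and divided differences Δ_i = -3, 2, 10, the continuity of s' gives the tridiagonal system
  1·M_0 + 4·M_1 + 1·M_2 = 6(Δ_1 - Δ_0) = 30
  1·M_1 + 4·M_2 + 1·M_3 = 6(Δ_2 - Δ_1) = 48
Clamped end conditions give two more equations: 2h_0·M_0 + h_0·M_1 = 6(Δ_0 - s'(1)) = -12 and h_2·M_2 + 2h_2·M_3 = 6(s'(4) - Δ_2) = -63.
Solving: M_0 = -121/15, M_1 = 62/15, M_2 = 323/15, M_3 = -634/15.
On [2, 3], s'(x) = b_1 + 2c_1·(x - 2) + 3d_1·(x - 2)² with b_1 = Δ_1 - h_1(2M_1 + M_2)/6 = -89/30, c_1 = M_1/2 = 31/15, d_1 = (M_2 - M_1)/(6h_1) = 29/10. So s'(2) = -89/30.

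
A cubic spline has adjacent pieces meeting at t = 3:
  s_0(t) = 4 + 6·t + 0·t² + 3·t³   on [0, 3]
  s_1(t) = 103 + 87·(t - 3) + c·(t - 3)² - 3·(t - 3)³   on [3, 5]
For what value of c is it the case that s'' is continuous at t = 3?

s_0''(t) = 0 + 18·t, so s_0''(3) = 54. On the right, s_1''(3) = 2c, so c = 27.

27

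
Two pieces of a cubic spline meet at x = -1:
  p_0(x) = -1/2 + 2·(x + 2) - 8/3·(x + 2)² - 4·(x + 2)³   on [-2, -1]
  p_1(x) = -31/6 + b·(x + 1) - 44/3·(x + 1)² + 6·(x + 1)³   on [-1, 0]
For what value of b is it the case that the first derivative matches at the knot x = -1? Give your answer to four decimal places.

p_0'(x) = 2 - 16/3·(x + 2) - 12·(x + 2)², so p_0'(-1) = -46/3. On the right, p_1'(-1) = b, so b = -46/3.

-15.3333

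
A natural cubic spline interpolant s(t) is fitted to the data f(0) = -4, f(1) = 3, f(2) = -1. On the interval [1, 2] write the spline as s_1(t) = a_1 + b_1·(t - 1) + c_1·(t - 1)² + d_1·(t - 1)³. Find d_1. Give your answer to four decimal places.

Let σ_i = s''(x_i). Step sizes h_i = 1, 1; slopes of the chords Δ_i = (y_(i+1) - y_i)/h_i = 7, -4.
  1·σ_0 + 4·σ_1 + 1·σ_2 = 6(Δ_1 - Δ_0) = -66
Natural end conditions: σ_0 = σ_2 = 0.
Hence σ_0 = 0, σ_1 = -33/2, σ_2 = 0.
On [1, 2], with s_1(t) = a_1 + b_1·(t - 1) + c_1·(t - 1)² + d_1·(t - 1)³: c_1 = σ_1/2 = -33/4, d_1 = (σ_2 - σ_1)/(6h_1) = 11/4, b_1 = Δ_1 - h_1(2σ_1 + σ_2)/6 = 3/2.

2.7500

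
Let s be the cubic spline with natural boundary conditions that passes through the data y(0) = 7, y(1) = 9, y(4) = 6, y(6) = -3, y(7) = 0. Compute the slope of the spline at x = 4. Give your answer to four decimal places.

-5.0203

Write m_i for s''(x_i). With h_i = 1, 3, 2, 1 and divided differences Δ_i = 2, -1, -9/2, 3, the continuity of s' gives the tridiagonal system
  1·m_0 + 8·m_1 + 3·m_2 = 6(Δ_1 - Δ_0) = -18
  3·m_1 + 10·m_2 + 2·m_3 = 6(Δ_2 - Δ_1) = -21
  2·m_2 + 6·m_3 + 1·m_4 = 6(Δ_3 - Δ_2) = 45
Natural end conditions: m_0 = m_4 = 0.
Solving: m_0 = 0, m_1 = -180/197, m_2 = -702/197, m_3 = 3423/394, m_4 = 0.
On [4, 6], s'(x) = b_2 + 2c_2·(x - 4) + 3d_2·(x - 4)² with b_2 = Δ_2 - h_2(2m_2 + m_3)/6 = -989/197, c_2 = m_2/2 = -351/197, d_2 = (m_3 - m_2)/(6h_2) = 1609/1576. So s'(4) = -989/197.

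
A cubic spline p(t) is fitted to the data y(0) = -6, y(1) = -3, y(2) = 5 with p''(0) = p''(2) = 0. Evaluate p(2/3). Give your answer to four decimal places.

Put σ_i = p'' at the i-th knot. Here h = (1, 1) and Δ = (3, 8), so the interior equations h_(i-1)·σ_(i-1) + 2(h_(i-1)+h_i)·σ_i + h_i·σ_(i+1) = 6(Δ_i − Δ_(i-1)) read
  1·σ_0 + 4·σ_1 + 1·σ_2 = 6(Δ_1 - Δ_0) = 30
Natural end conditions: σ_0 = σ_2 = 0.
Forward elimination and back-substitution give σ_0 = 0, σ_1 = 15/2, σ_2 = 0.
On [0, 1], p(t) = -6 + 7/4·t + 0·t² + 5/4·t³.
With t = 2/3: p(2/3) = -241/54.

-4.4630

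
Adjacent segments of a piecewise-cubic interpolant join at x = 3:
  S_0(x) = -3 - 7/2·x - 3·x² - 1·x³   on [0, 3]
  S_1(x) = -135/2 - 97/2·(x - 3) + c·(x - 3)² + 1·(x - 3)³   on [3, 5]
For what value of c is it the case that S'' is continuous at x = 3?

-12

S_0''(x) = -6 - 6·x, so S_0''(3) = -24. On the right, S_1''(3) = 2c, so c = -12.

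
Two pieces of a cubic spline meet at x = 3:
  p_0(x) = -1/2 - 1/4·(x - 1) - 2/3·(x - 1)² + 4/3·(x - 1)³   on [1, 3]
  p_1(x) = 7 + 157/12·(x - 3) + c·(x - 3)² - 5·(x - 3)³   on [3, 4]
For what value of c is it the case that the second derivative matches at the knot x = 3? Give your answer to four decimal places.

7.3333

p_0''(x) = -4/3 + 8·(x - 1), so p_0''(3) = 44/3. On the right, p_1''(3) = 2c, so c = 22/3.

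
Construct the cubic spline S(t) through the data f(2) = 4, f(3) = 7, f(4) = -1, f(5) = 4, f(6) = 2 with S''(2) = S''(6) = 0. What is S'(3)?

Write m_i for S''(x_i). With h_i = 1, 1, 1, 1 and divided differences Δ_i = 3, -8, 5, -2, the continuity of S' gives the tridiagonal system
  1·m_0 + 4·m_1 + 1·m_2 = 6(Δ_1 - Δ_0) = -66
  1·m_1 + 4·m_2 + 1·m_3 = 6(Δ_2 - Δ_1) = 78
  1·m_2 + 4·m_3 + 1·m_4 = 6(Δ_3 - Δ_2) = -42
Natural end conditions: m_0 = m_4 = 0.
Solving the tridiagonal system: m_0 = 0, m_1 = -24, m_2 = 30, m_3 = -18, m_4 = 0.
On [3, 4], S'(t) = b_1 + 2c_1·(t - 3) + 3d_1·(t - 3)² with b_1 = Δ_1 - h_1(2m_1 + m_2)/6 = -5, c_1 = m_1/2 = -12, d_1 = (m_2 - m_1)/(6h_1) = 9. So S'(3) = -5.

-5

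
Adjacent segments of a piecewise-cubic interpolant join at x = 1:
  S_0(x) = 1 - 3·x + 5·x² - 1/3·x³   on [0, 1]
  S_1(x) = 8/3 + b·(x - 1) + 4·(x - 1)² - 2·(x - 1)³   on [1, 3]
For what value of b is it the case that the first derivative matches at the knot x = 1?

S_0'(x) = -3 + 10·x - 1·x², so S_0'(1) = 6. On the right, S_1'(1) = b, so b = 6.

6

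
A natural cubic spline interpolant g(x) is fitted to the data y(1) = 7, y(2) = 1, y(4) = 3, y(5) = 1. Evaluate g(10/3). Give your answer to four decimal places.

Put σ_i = g'' at the i-th knot. Here h = (1, 2, 1) and Δ = (-6, 1, -2), so the interior equations h_(i-1)·σ_(i-1) + 2(h_(i-1)+h_i)·σ_i + h_i·σ_(i+1) = 6(Δ_i − Δ_(i-1)) read
  1·σ_0 + 6·σ_1 + 2·σ_2 = 6(Δ_1 - Δ_0) = 42
  2·σ_1 + 6·σ_2 + 1·σ_3 = 6(Δ_2 - Δ_1) = -18
Natural end conditions: σ_0 = σ_3 = 0.
Solving: σ_0 = 0, σ_1 = 9, σ_2 = -6, σ_3 = 0.
On [2, 4], g(x) = 1 - 3·(x - 2) + 9/2·(x - 2)² - 5/4·(x - 2)³.
With (x - 2) = 4/3: g(10/3) = 55/27.

2.0370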